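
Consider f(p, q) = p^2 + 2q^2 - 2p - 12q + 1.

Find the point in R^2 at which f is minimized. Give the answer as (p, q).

(1, 3)

f(p,q) separates as A(p) + B(q) + 1, so its minimum is min A + min B + 1.
A'(p) = 2p - 2 vanishes at p ∈ {1}; B'(q) = 4q - 12 vanishes at q ∈ {3}.
Local minima of A (where A''>0): A(1)=-1. Local minima of B: B(3)=-18.
So the global minimum of f is A(1) + B(3) + 1 = -1 − 18 + 1 = -18, attained at (1, 3).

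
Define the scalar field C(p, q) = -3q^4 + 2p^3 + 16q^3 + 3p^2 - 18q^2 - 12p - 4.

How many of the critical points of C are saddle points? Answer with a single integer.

3

C separates as a function of p plus a function of q, so ∇C=0 decouples.
∂C/∂p = 6(p - 1)(p + 2) = 0 at p ∈ {-2, 1}; ∂C/∂q = -12q(q - 3)(q - 1) = 0 at q ∈ {0, 1, 3}.
The Hessian is diagonal: diag(C_pp, C_qq). Second derivatives: C_pp(-2)=-18, C_pp(1)=18; C_qq(0)=-36, C_qq(1)=24, C_qq(3)=-72.
Saddle points occur where the two diagonal entries have opposite signs: (-2, 1), (1, 0), (1, 3). Count: 3.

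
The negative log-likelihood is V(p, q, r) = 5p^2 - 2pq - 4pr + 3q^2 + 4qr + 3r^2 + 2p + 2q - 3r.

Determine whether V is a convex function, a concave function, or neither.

convex

V is quadratic, so its Hessian is the constant matrix H = [[10, -2, -4], [-2, 6, 4], [-4, 4, 6]].
Leading principal minors: 10, 56, 144.
All positive ⇒ H ≻ 0 ⇒ convex.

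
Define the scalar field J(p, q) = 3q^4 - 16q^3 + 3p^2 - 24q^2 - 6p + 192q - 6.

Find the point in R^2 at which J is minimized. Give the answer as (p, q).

(1, -2)

J(p,q) separates as A(p) + B(q) − 6, so its minimum is min A + min B − 6.
A'(p) = 6p - 6 vanishes at p ∈ {1}; B'(q) = 12(q - 4)(q - 2)(q + 2) vanishes at q ∈ {-2, 2, 4}.
Local minima of A (where A''>0): A(1)=-3. Local minima of B: B(-2)=-304, B(4)=128.
So the global minimum of J is A(1) + B(-2) − 6 = -3 − 304 − 6 = -313, attained at (1, -2).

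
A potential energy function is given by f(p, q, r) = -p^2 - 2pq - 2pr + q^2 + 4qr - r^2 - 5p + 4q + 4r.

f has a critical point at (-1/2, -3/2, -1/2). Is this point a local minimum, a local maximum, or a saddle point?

saddle point

The Hessian is constant: H = [[-2, -2, -2], [-2, 2, 4], [-2, 4, -2]].
Leading principal minors: Δ₁ = -2, Δ₂ = -8, Δ₃ = 72.
The minors fit neither the all-positive nor the alternating-sign pattern, so H is indefinite: a saddle point.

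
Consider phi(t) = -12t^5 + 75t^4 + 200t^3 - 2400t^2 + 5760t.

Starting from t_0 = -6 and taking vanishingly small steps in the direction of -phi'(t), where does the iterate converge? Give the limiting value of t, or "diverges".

-4

phi'(t) = -60(t - 4)(t - 3)(t - 2)(t + 4), so phi'(-6) = -86400.
Gradient descent moves in the -phi' direction, i.e. t is increasing.
The nearest critical point in that direction is t = -4, where phi'' = 20160 > 0 (a local minimum). The iterate converges there.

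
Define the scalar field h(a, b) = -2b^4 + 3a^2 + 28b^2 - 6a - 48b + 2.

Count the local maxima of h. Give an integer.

0

h separates as a function of a plus a function of b, so ∇h=0 decouples.
∂h/∂a = 6(a - 1) = 0 at a ∈ {1}; ∂h/∂b = -8(b - 2)(b - 1)(b + 3) = 0 at b ∈ {-3, 1, 2}.
The Hessian is diagonal: diag(h_aa, h_bb). Second derivatives: h_aa(1)=6; h_bb(-3)=-160, h_bb(1)=32, h_bb(2)=-40.
Local maxima occur where both diagonal entries negative: none. Count: 0.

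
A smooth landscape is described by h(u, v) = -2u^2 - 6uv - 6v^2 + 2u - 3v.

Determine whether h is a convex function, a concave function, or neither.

concave

h is quadratic, so its Hessian is the constant matrix H = [[-4, -6], [-6, -12]].
det(H) = 12, tr(H) = -16.
det(H) > 0 and tr(H) < 0, so H is negative definite everywhere: concave.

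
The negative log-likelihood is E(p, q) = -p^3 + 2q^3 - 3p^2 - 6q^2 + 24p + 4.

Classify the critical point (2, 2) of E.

The mixed partial ∂²E/∂p∂q is 0, so the Hessian at any point is diag(E_pp, E_qq) = diag(-6(p + 1), 12(q - 1)).
At (2, 2): H = diag(-18, 12).
The eigenvalues have opposite signs, so H is indefinite: a saddle point.

saddle point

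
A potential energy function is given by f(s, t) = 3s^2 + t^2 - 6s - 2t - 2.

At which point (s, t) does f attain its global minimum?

(1, 1)

f(s,t) separates as P(s) + Q(t) − 2, so its minimum is min P + min Q − 2.
P'(s) = 6s - 6 vanishes at s ∈ {1}; Q'(t) = 2(t - 1) vanishes at t ∈ {1}.
Local minima of P (where P''>0): P(1)=-3. Local minima of Q: Q(1)=-1.
So the global minimum of f is P(1) + Q(1) − 2 = -3 − 1 − 2 = -6, attained at (1, 1).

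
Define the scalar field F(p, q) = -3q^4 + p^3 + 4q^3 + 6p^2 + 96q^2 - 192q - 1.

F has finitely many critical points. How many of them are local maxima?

F separates as a function of p plus a function of q, so ∇F=0 decouples.
∂F/∂p = 3p(p + 4) = 0 at p ∈ {-4, 0}; ∂F/∂q = -12(q - 4)(q - 1)(q + 4) = 0 at q ∈ {-4, 1, 4}.
The Hessian is diagonal: diag(F_pp, F_qq). Second derivatives: F_pp(-4)=-12, F_pp(0)=12; F_qq(-4)=-480, F_qq(1)=180, F_qq(4)=-288.
Local maxima occur where both diagonal entries negative: (-4, -4), (-4, 4). Count: 2.

2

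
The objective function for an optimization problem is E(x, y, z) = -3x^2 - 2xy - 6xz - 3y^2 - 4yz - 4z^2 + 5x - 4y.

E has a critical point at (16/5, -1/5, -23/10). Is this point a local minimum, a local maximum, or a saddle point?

The Hessian is constant: H = [[-6, -2, -6], [-2, -6, -4], [-6, -4, -8]].
Leading principal minors: Δ₁ = -6, Δ₂ = 32, Δ₃ = -40.
The minors alternate sign starting negative (−, +, −), so H is negative definite: a local maximum.

local maximum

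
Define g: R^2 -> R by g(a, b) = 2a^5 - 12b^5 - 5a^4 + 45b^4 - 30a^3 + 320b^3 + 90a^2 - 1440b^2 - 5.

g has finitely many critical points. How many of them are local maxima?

4

g separates as a function of a plus a function of b, so ∇g=0 decouples.
∂g/∂a = 10a(a - 3)(a - 2)(a + 3) = 0 at a ∈ {-3, 0, 2, 3}; ∂g/∂b = -60b(b - 4)(b - 3)(b + 4) = 0 at b ∈ {-4, 0, 3, 4}.
The Hessian is diagonal: diag(g_aa, g_bb). Second derivatives: g_aa(-3)=-900, g_aa(0)=180, g_aa(2)=-100, g_aa(3)=180; g_bb(-4)=13440, g_bb(0)=-2880, g_bb(3)=1260, g_bb(4)=-1920.
Local maxima occur where both diagonal entries negative: (-3, 0), (-3, 4), (2, 0), (2, 4). Count: 4.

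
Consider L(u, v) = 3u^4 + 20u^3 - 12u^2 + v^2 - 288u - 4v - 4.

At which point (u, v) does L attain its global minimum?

(2, 2)

L(u,v) separates as P(u) + Q(v) − 4, so its minimum is min P + min Q − 4.
P'(u) = 12(u - 2)(u + 3)(u + 4) vanishes at u ∈ {-4, -3, 2}; Q'(v) = 2v - 4 vanishes at v ∈ {2}.
Local minima of P (where P''>0): P(-4)=448, P(2)=-416. Local minima of Q: Q(2)=-4.
So the global minimum of L is P(2) + Q(2) − 4 = -416 − 4 − 4 = -424, attained at (2, 2).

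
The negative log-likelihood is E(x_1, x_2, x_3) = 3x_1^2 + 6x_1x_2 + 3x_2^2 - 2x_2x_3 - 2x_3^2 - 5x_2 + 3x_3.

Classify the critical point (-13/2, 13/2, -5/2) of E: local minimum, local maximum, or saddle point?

saddle point

The Hessian is constant: H = [[6, 6, 0], [6, 6, -2], [0, -2, -4]].
Leading principal minors: Δ₁ = 6, Δ₂ = 0, Δ₃ = -24.
The minors fit neither the all-positive nor the alternating-sign pattern, so H is indefinite: a saddle point.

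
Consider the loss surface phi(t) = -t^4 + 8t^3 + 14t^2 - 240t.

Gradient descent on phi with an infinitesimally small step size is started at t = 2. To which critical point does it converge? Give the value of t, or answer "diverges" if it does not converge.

phi'(t) = -4(t - 5)(t - 4)(t + 3), so phi'(2) = -120.
Gradient descent moves in the -phi' direction, i.e. t is increasing.
The nearest critical point in that direction is t = 4, where phi'' = 28 > 0 (a local minimum). The iterate converges there.

4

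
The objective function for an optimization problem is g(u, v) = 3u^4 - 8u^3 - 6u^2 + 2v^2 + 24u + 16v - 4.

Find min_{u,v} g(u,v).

g(u,v) separates as P(u) + Q(v) − 4, so its minimum is min P + min Q − 4.
P'(u) = 12(u - 2)(u - 1)(u + 1) vanishes at u ∈ {-1, 1, 2}; Q'(v) = 4v + 16 vanishes at v ∈ {-4}.
Local minima of P (where P''>0): P(-1)=-19, P(2)=8. Local minima of Q: Q(-4)=-32.
So the global minimum of g is P(-1) + Q(-4) − 4 = -19 − 32 − 4 = -55, attained at (-1, -4).

-55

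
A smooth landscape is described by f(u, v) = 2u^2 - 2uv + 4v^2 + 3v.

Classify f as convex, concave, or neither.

convex

f is quadratic, so its Hessian is the constant matrix H = [[4, -2], [-2, 8]].
det(H) = 28, tr(H) = 12.
det(H) > 0 and tr(H) > 0, so H is positive definite everywhere: convex.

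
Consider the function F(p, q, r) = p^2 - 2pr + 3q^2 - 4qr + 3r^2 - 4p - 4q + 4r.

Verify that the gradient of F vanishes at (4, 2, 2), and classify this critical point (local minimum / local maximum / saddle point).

local minimum

∇F = (2p - 2r - 4, 6q - 4r - 4, -2p - 4q + 6r + 4); substituting (4, 2, 2) gives ∇F = (0, 0, 0), so (4, 2, 2) is indeed a critical point.
The Hessian is constant: H = [[2, 0, -2], [0, 6, -4], [-2, -4, 6]].
Leading principal minors: Δ₁ = 2, Δ₂ = 12, Δ₃ = 16.
All leading minors are positive, so H is positive definite: a local minimum.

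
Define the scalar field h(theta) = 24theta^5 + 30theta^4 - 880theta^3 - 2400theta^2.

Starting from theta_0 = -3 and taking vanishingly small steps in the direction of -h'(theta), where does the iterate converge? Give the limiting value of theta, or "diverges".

h'(theta) = 120theta(theta - 5)(theta + 2)(theta + 4), so h'(-3) = -2880.
Gradient descent moves in the -h' direction, i.e. theta is increasing.
The nearest critical point in that direction is theta = -2, where h'' = 3360 > 0 (a local minimum). The iterate converges there.

-2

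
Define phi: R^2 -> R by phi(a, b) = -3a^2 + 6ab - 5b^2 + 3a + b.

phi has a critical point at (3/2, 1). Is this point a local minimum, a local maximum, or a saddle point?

local maximum

The Hessian of phi is constant: H = [[-6, 6], [6, -10]].
det(H) = (-6)·(-10) − 6² = 24.
det(H) > 0 and tr(H) = -16 < 0, so H is negative definite and the point is a local maximum.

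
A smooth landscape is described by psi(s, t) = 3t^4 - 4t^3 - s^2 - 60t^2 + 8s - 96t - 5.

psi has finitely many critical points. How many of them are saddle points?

psi separates as a function of s plus a function of t, so ∇psi=0 decouples.
∂psi/∂s = -2(s - 4) = 0 at s ∈ {4}; ∂psi/∂t = 12(t - 4)(t + 1)(t + 2) = 0 at t ∈ {-2, -1, 4}.
The Hessian is diagonal: diag(psi_ss, psi_tt). Second derivatives: psi_ss(4)=-2; psi_tt(-2)=72, psi_tt(-1)=-60, psi_tt(4)=360.
Saddle points occur where the two diagonal entries have opposite signs: (4, -2), (4, 4). Count: 2.

2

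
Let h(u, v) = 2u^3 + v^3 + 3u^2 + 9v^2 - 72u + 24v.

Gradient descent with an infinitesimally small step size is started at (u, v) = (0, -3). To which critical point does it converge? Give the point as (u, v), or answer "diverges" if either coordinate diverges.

(3, -2)

h is separable, so gradient descent decouples: u follows -∂h/∂u, v follows -∂h/∂v.
∂h/∂u = 6(u - 3)(u + 4); at u=0 this is -72, so u increases.
∂h/∂v = 3(v + 2)(v + 4); at v=-3 this is -3, so v increases.
u converges to its nearest critical value 3 (a local min of the u-part); v converges to -2. The iterate converges to (3, -2).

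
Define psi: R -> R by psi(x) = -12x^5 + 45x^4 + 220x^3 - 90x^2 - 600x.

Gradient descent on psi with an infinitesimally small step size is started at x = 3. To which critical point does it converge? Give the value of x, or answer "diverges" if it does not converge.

psi'(x) = -60(x - 5)(x - 1)(x + 1)(x + 2), so psi'(3) = 4800.
Gradient descent moves in the -psi' direction, i.e. x is decreasing.
The nearest critical point in that direction is x = 1, where psi'' = 1440 > 0 (a local minimum). The iterate converges there.

1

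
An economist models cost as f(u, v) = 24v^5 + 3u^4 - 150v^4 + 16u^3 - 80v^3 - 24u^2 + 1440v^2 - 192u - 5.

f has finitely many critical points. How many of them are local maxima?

2

f separates as a function of u plus a function of v, so ∇f=0 decouples.
∂f/∂u = 12(u - 2)(u + 2)(u + 4) = 0 at u ∈ {-4, -2, 2}; ∂f/∂v = 120v(v - 4)(v - 3)(v + 2) = 0 at v ∈ {-2, 0, 3, 4}.
The Hessian is diagonal: diag(f_uu, f_vv). Second derivatives: f_uu(-4)=144, f_uu(-2)=-96, f_uu(2)=288; f_vv(-2)=-7200, f_vv(0)=2880, f_vv(3)=-1800, f_vv(4)=2880.
Local maxima occur where both diagonal entries negative: (-2, -2), (-2, 3). Count: 2.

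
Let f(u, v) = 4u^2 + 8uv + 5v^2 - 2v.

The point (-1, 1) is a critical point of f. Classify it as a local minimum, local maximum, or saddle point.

local minimum

The Hessian of f is constant: H = [[8, 8], [8, 10]].
det(H) = 8·10 − 8² = 16.
det(H) > 0 and tr(H) = 18 > 0, so H is positive definite and the point is a local minimum.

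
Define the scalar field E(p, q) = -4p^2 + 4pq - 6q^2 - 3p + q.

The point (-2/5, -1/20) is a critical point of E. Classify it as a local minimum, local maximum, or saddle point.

local maximum

The Hessian of E is constant: H = [[-8, 4], [4, -12]].
det(H) = (-8)·(-12) − 4² = 80.
det(H) > 0 and tr(H) = -20 < 0, so H is negative definite and the point is a local maximum.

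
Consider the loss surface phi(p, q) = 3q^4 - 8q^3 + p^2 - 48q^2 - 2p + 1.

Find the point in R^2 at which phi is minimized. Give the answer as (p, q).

(1, 4)

phi(p,q) separates as A(p) + B(q) + 1, so its minimum is min A + min B + 1.
A'(p) = 2p - 2 vanishes at p ∈ {1}; B'(q) = 12q(q - 4)(q + 2) vanishes at q ∈ {-2, 0, 4}.
Local minima of A (where A''>0): A(1)=-1. Local minima of B: B(-2)=-80, B(4)=-512.
So the global minimum of phi is A(1) + B(4) + 1 = -1 − 512 + 1 = -512, attained at (1, 4).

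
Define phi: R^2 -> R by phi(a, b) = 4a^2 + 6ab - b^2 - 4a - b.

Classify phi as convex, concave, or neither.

phi is quadratic, so its Hessian is the constant matrix H = [[8, 6], [6, -2]].
det(H) = -52, tr(H) = 6.
det(H) < 0, so H is indefinite: neither convex nor concave.

neither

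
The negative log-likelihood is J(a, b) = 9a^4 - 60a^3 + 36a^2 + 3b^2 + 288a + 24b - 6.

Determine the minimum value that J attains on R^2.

J(a,b) separates as P(a) + Q(b) − 6, so its minimum is min P + min Q − 6.
P'(a) = 36(a - 4)(a - 2)(a + 1) vanishes at a ∈ {-1, 2, 4}; Q'(b) = 6b + 24 vanishes at b ∈ {-4}.
Local minima of P (where P''>0): P(-1)=-183, P(4)=192. Local minima of Q: Q(-4)=-48.
So the global minimum of J is P(-1) + Q(-4) − 6 = -183 − 48 − 6 = -237, attained at (-1, -4).

-237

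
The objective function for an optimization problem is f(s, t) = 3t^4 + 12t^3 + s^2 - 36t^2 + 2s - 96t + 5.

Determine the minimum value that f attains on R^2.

-188

f(s,t) separates as P(s) + Q(t) + 5, so its minimum is min P + min Q + 5.
P'(s) = 2s + 2 vanishes at s ∈ {-1}; Q'(t) = 12(t - 2)(t + 1)(t + 4) vanishes at t ∈ {-4, -1, 2}.
Local minima of P (where P''>0): P(-1)=-1. Local minima of Q: Q(-4)=-192, Q(2)=-192.
So the global minimum of f is P(-1) + Q(-4) + 5 = -1 − 192 + 5 = -188, attained at (-1, -4).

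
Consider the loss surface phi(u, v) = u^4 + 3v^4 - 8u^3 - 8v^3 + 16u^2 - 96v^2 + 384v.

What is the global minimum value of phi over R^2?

-1792

phi(u,v) separates as P(u) + Q(v), so its minimum is min P + min Q.
P'(u) = 4u(u - 4)(u - 2) vanishes at u ∈ {0, 2, 4}; Q'(v) = 12(v - 4)(v - 2)(v + 4) vanishes at v ∈ {-4, 2, 4}.
Local minima of P (where P''>0): P(0)=0, P(4)=0. Local minima of Q: Q(-4)=-1792, Q(4)=256.
So the global minimum of phi is P(0) + Q(-4) = 0 − 1792 = -1792, attained at (0, -4).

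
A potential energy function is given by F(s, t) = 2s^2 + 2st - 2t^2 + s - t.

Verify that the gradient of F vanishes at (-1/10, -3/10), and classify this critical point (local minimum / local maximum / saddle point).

∇F = (4s + 2t + 1, 2s - 4t - 1); substituting (-1/10, -3/10) gives ∇F = (0, 0), so (-1/10, -3/10) is indeed a critical point.
The Hessian of F is constant: H = [[4, 2], [2, -4]].
det(H) = 4·(-4) − 2² = -20.
Since det(H) < 0, H is indefinite and the critical point is a saddle point.

saddle point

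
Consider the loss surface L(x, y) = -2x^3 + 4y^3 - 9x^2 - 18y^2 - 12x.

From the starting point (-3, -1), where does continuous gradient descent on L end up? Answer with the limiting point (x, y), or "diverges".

L is separable, so gradient descent decouples: x follows -∂L/∂x, y follows -∂L/∂y.
∂L/∂x = -6(x + 1)(x + 2); at x=-3 this is -12, so x increases.
∂L/∂y = 12y(y - 3); at y=-1 this is 48, so y decreases.
The y-coordinate has no critical point in that direction and runs off to infinity.

diverges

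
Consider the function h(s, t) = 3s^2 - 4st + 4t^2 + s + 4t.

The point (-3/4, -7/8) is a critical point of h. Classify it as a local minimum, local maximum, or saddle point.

local minimum

The Hessian of h is constant: H = [[6, -4], [-4, 8]].
det(H) = 6·8 − (-4)² = 32.
det(H) > 0 and tr(H) = 14 > 0, so H is positive definite and the point is a local minimum.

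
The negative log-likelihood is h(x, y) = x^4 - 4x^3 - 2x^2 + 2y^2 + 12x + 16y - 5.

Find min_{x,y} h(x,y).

h(x,y) separates as P(x) + Q(y) − 5, so its minimum is min P + min Q − 5.
P'(x) = 4(x - 3)(x - 1)(x + 1) vanishes at x ∈ {-1, 1, 3}; Q'(y) = 4y + 16 vanishes at y ∈ {-4}.
Local minima of P (where P''>0): P(-1)=-9, P(3)=-9. Local minima of Q: Q(-4)=-32.
So the global minimum of h is P(-1) + Q(-4) − 5 = -9 − 32 − 5 = -46, attained at (-1, -4).

-46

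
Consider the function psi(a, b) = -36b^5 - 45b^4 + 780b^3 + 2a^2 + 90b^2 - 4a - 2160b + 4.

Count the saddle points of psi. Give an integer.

psi separates as a function of a plus a function of b, so ∇psi=0 decouples.
∂psi/∂a = 4(a - 1) = 0 at a ∈ {1}; ∂psi/∂b = -180(b - 3)(b - 1)(b + 1)(b + 4) = 0 at b ∈ {-4, -1, 1, 3}.
The Hessian is diagonal: diag(psi_aa, psi_bb). Second derivatives: psi_aa(1)=4; psi_bb(-4)=18900, psi_bb(-1)=-4320, psi_bb(1)=3600, psi_bb(3)=-10080.
Saddle points occur where the two diagonal entries have opposite signs: (1, -1), (1, 3). Count: 2.

2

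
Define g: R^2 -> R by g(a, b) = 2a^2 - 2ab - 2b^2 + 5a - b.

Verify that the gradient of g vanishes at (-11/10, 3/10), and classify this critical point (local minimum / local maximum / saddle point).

∇g = (4a - 2b + 5, -2a - 4b - 1); substituting (-11/10, 3/10) gives ∇g = (0, 0), so (-11/10, 3/10) is indeed a critical point.
The Hessian of g is constant: H = [[4, -2], [-2, -4]].
det(H) = 4·(-4) − (-2)² = -20.
Since det(H) < 0, H is indefinite and the critical point is a saddle point.

saddle point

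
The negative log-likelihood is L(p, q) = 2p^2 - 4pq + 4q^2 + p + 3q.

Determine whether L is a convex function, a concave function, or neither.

convex

L is quadratic, so its Hessian is the constant matrix H = [[4, -4], [-4, 8]].
det(H) = 16, tr(H) = 12.
det(H) > 0 and tr(H) > 0, so H is positive definite everywhere: convex.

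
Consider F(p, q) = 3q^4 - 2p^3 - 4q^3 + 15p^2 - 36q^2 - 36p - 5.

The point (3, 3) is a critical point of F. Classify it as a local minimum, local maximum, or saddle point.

saddle point

The mixed partial ∂²F/∂p∂q is 0, so the Hessian at any point is diag(F_pp, F_qq) = diag(6(-2p + 5), 12(3q^2 - 2q - 6)).
At (3, 3): H = diag(-6, 180).
The eigenvalues have opposite signs, so H is indefinite: a saddle point.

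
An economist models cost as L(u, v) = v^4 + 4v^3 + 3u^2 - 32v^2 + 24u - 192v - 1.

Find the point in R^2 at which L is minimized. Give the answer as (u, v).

L(u,v) separates as P(u) + Q(v) − 1, so its minimum is min P + min Q − 1.
P'(u) = 6u + 24 vanishes at u ∈ {-4}; Q'(v) = 4(v - 4)(v + 3)(v + 4) vanishes at v ∈ {-4, -3, 4}.
Local minima of P (where P''>0): P(-4)=-48. Local minima of Q: Q(-4)=256, Q(4)=-768.
So the global minimum of L is P(-4) + Q(4) − 1 = -48 − 768 − 1 = -817, attained at (-4, 4).

(-4, 4)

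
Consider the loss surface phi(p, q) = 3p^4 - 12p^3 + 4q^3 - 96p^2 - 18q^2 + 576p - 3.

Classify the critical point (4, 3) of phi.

local minimum

The mixed partial ∂²phi/∂p∂q is 0, so the Hessian at any point is diag(phi_pp, phi_qq) = diag(12(3p^2 - 6p - 16), 12(2q - 3)).
At (4, 3): H = diag(96, 36).
Both eigenvalues are positive, so H is positive definite: a local minimum.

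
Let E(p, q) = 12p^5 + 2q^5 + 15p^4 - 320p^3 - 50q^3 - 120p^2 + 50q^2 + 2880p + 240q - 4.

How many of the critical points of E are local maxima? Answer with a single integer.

4

E separates as a function of p plus a function of q, so ∇E=0 decouples.
∂E/∂p = 60(p - 3)(p - 2)(p + 2)(p + 4) = 0 at p ∈ {-4, -2, 2, 3}; ∂E/∂q = 10(q - 3)(q - 2)(q + 1)(q + 4) = 0 at q ∈ {-4, -1, 2, 3}.
The Hessian is diagonal: diag(E_pp, E_qq). Second derivatives: E_pp(-4)=-5040, E_pp(-2)=2400, E_pp(2)=-1440, E_pp(3)=2100; E_qq(-4)=-1260, E_qq(-1)=360, E_qq(2)=-180, E_qq(3)=280.
Local maxima occur where both diagonal entries negative: (-4, -4), (-4, 2), (2, -4), (2, 2). Count: 4.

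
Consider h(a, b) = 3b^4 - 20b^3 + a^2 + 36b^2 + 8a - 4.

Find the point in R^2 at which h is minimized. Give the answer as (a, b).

h(a,b) separates as P(a) + Q(b) − 4, so its minimum is min P + min Q − 4.
P'(a) = 2a + 8 vanishes at a ∈ {-4}; Q'(b) = 12b(b - 3)(b - 2) vanishes at b ∈ {0, 2, 3}.
Local minima of P (where P''>0): P(-4)=-16. Local minima of Q: Q(0)=0, Q(3)=27.
So the global minimum of h is P(-4) + Q(0) − 4 = -16 + 0 − 4 = -20, attained at (-4, 0).

(-4, 0)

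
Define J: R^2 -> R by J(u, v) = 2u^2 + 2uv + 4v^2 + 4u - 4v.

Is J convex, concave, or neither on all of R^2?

J is quadratic, so its Hessian is the constant matrix H = [[4, 2], [2, 8]].
det(H) = 28, tr(H) = 12.
det(H) > 0 and tr(H) > 0, so H is positive definite everywhere: convex.

convex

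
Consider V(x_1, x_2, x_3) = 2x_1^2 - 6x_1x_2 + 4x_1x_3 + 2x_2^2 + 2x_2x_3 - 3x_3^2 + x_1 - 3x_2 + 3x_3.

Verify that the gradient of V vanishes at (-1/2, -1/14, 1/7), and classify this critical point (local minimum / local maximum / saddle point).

∇V = (4x_1 - 6x_2 + 4x_3 + 1, -6x_1 + 4x_2 + 2x_3 - 3, 4x_1 + 2x_2 - 6x_3 + 3); substituting (-1/2, -1/14, 1/7) gives ∇V = (0, 0, 0), so (-1/2, -1/14, 1/7) is indeed a critical point.
The Hessian is constant: H = [[4, -6, 4], [-6, 4, 2], [4, 2, -6]].
Leading principal minors: Δ₁ = 4, Δ₂ = -20, Δ₃ = -56.
The minors fit neither the all-positive nor the alternating-sign pattern, so H is indefinite: a saddle point.

saddle point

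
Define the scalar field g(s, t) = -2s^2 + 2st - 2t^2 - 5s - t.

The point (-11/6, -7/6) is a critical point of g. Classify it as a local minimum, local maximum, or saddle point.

The Hessian of g is constant: H = [[-4, 2], [2, -4]].
det(H) = (-4)·(-4) − 2² = 12.
det(H) > 0 and tr(H) = -8 < 0, so H is negative definite and the point is a local maximum.

local maximum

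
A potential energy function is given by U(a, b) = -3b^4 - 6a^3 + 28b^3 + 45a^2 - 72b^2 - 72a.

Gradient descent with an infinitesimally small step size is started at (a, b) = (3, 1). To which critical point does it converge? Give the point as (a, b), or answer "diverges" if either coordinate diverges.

U is separable, so gradient descent decouples: a follows -∂U/∂a, b follows -∂U/∂b.
∂U/∂a = -18(a - 4)(a - 1); at a=3 this is 36, so a decreases.
∂U/∂b = -12b(b - 4)(b - 3); at b=1 this is -72, so b increases.
a converges to its nearest critical value 1 (a local min of the a-part); b converges to 3. The iterate converges to (1, 3).

(1, 3)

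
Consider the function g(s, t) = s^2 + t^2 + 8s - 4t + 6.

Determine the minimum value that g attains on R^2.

g(s,t) separates as P(s) + Q(t) + 6, so its minimum is min P + min Q + 6.
P'(s) = 2s + 8 vanishes at s ∈ {-4}; Q'(t) = 2(t - 2) vanishes at t ∈ {2}.
Local minima of P (where P''>0): P(-4)=-16. Local minima of Q: Q(2)=-4.
So the global minimum of g is P(-4) + Q(2) + 6 = -16 − 4 + 6 = -14, attained at (-4, 2).

-14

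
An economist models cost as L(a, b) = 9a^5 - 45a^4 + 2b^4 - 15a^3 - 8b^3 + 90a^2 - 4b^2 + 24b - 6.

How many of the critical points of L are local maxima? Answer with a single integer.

L separates as a function of a plus a function of b, so ∇L=0 decouples.
∂L/∂a = 45a(a - 4)(a - 1)(a + 1) = 0 at a ∈ {-1, 0, 1, 4}; ∂L/∂b = 8(b - 3)(b - 1)(b + 1) = 0 at b ∈ {-1, 1, 3}.
The Hessian is diagonal: diag(L_aa, L_bb). Second derivatives: L_aa(-1)=-450, L_aa(0)=180, L_aa(1)=-270, L_aa(4)=2700; L_bb(-1)=64, L_bb(1)=-32, L_bb(3)=64.
Local maxima occur where both diagonal entries negative: (-1, 1), (1, 1). Count: 2.

2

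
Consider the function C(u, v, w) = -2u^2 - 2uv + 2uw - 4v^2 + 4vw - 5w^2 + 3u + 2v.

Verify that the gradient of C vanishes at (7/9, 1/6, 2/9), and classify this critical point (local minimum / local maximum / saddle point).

∇C = (-4u - 2v + 2w + 3, -2u - 8v + 4w + 2, 2u + 4v - 10w); substituting (7/9, 1/6, 2/9) gives ∇C = (0, 0, 0), so (7/9, 1/6, 2/9) is indeed a critical point.
The Hessian is constant: H = [[-4, -2, 2], [-2, -8, 4], [2, 4, -10]].
Leading principal minors: Δ₁ = -4, Δ₂ = 28, Δ₃ = -216.
The minors alternate sign starting negative (−, +, −), so H is negative definite: a local maximum.

local maximum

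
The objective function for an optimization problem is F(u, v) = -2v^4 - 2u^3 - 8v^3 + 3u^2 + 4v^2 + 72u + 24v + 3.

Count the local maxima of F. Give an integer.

F separates as a function of u plus a function of v, so ∇F=0 decouples.
∂F/∂u = -6(u - 4)(u + 3) = 0 at u ∈ {-3, 4}; ∂F/∂v = -8(v - 1)(v + 1)(v + 3) = 0 at v ∈ {-3, -1, 1}.
The Hessian is diagonal: diag(F_uu, F_vv). Second derivatives: F_uu(-3)=42, F_uu(4)=-42; F_vv(-3)=-64, F_vv(-1)=32, F_vv(1)=-64.
Local maxima occur where both diagonal entries negative: (4, -3), (4, 1). Count: 2.

2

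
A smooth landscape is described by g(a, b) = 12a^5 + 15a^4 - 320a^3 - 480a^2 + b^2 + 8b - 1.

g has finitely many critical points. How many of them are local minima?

g separates as a function of a plus a function of b, so ∇g=0 decouples.
∂g/∂a = 60a(a - 4)(a + 1)(a + 4) = 0 at a ∈ {-4, -1, 0, 4}; ∂g/∂b = 2(b + 4) = 0 at b ∈ {-4}.
The Hessian is diagonal: diag(g_aa, g_bb). Second derivatives: g_aa(-4)=-5760, g_aa(-1)=900, g_aa(0)=-960, g_aa(4)=9600; g_bb(-4)=2.
Local minima occur where both diagonal entries positive: (-1, -4), (4, -4). Count: 2.

2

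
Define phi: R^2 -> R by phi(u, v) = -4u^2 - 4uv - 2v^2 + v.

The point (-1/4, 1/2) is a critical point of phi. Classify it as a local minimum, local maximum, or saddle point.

The Hessian of phi is constant: H = [[-8, -4], [-4, -4]].
det(H) = (-8)·(-4) − (-4)² = 16.
det(H) > 0 and tr(H) = -12 < 0, so H is negative definite and the point is a local maximum.

local maximum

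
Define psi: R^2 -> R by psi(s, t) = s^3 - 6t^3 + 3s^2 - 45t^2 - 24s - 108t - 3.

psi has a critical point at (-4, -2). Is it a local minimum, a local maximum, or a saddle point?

The mixed partial ∂²psi/∂s∂t is 0, so the Hessian at any point is diag(psi_ss, psi_tt) = diag(6(s + 1), -18(2t + 5)).
At (-4, -2): H = diag(-18, -18).
Both eigenvalues are negative, so H is negative definite: a local maximum.

local maximum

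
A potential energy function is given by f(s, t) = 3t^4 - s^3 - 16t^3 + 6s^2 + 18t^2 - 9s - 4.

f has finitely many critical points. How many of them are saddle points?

f separates as a function of s plus a function of t, so ∇f=0 decouples.
∂f/∂s = -3(s - 3)(s - 1) = 0 at s ∈ {1, 3}; ∂f/∂t = 12t(t - 3)(t - 1) = 0 at t ∈ {0, 1, 3}.
The Hessian is diagonal: diag(f_ss, f_tt). Second derivatives: f_ss(1)=6, f_ss(3)=-6; f_tt(0)=36, f_tt(1)=-24, f_tt(3)=72.
Saddle points occur where the two diagonal entries have opposite signs: (1, 1), (3, 0), (3, 3). Count: 3.

3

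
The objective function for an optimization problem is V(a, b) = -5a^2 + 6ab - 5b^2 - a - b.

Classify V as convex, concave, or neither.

concave

V is quadratic, so its Hessian is the constant matrix H = [[-10, 6], [6, -10]].
det(H) = 64, tr(H) = -20.
det(H) > 0 and tr(H) < 0, so H is negative definite everywhere: concave.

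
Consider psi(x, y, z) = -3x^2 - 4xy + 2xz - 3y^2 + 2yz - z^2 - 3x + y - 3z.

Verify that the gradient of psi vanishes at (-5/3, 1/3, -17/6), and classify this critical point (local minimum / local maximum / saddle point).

local maximum

∇psi = (-6x - 4y + 2z - 3, -4x - 6y + 2z + 1, 2x + 2y - 2z - 3); substituting (-5/3, 1/3, -17/6) gives ∇psi = (0, 0, 0), so (-5/3, 1/3, -17/6) is indeed a critical point.
The Hessian is constant: H = [[-6, -4, 2], [-4, -6, 2], [2, 2, -2]].
Leading principal minors: Δ₁ = -6, Δ₂ = 20, Δ₃ = -24.
The minors alternate sign starting negative (−, +, −), so H is negative definite: a local maximum.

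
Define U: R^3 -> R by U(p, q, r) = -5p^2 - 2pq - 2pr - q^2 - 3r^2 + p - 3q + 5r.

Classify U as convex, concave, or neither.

U is quadratic, so its Hessian is the constant matrix H = [[-10, -2, -2], [-2, -2, 0], [-2, 0, -6]].
Leading principal minors: -10, 16, -88.
Signs alternate −, +, − ⇒ H ≺ 0 ⇒ concave.

concave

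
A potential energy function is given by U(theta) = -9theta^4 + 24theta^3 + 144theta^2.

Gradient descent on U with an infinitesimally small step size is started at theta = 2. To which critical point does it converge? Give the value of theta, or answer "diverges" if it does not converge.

0

U'(theta) = -36theta(theta - 4)(theta + 2), so U'(2) = 576.
Gradient descent moves in the -U' direction, i.e. theta is decreasing.
The nearest critical point in that direction is theta = 0, where U'' = 288 > 0 (a local minimum). The iterate converges there.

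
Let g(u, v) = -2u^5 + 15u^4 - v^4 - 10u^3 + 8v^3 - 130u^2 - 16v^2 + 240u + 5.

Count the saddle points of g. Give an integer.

6

g separates as a function of u plus a function of v, so ∇g=0 decouples.
∂g/∂u = -10(u - 4)(u - 3)(u - 1)(u + 2) = 0 at u ∈ {-2, 1, 3, 4}; ∂g/∂v = -4v(v - 4)(v - 2) = 0 at v ∈ {0, 2, 4}.
The Hessian is diagonal: diag(g_uu, g_vv). Second derivatives: g_uu(-2)=900, g_uu(1)=-180, g_uu(3)=100, g_uu(4)=-180; g_vv(0)=-32, g_vv(2)=16, g_vv(4)=-32.
Saddle points occur where the two diagonal entries have opposite signs: (-2, 0), (-2, 4), (1, 2), (3, 0), (3, 4), (4, 2). Count: 6.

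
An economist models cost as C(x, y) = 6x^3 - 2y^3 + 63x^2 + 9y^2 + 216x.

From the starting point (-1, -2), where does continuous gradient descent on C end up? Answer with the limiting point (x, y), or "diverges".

C is separable, so gradient descent decouples: x follows -∂C/∂x, y follows -∂C/∂y.
∂C/∂x = 18(x + 3)(x + 4); at x=-1 this is 108, so x decreases.
∂C/∂y = -6y(y - 3); at y=-2 this is -60, so y increases.
x converges to its nearest critical value -3 (a local min of the x-part); y converges to 0. The iterate converges to (-3, 0).

(-3, 0)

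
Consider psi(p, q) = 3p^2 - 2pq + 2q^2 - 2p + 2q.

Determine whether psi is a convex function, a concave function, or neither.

convex

psi is quadratic, so its Hessian is the constant matrix H = [[6, -2], [-2, 4]].
det(H) = 20, tr(H) = 10.
det(H) > 0 and tr(H) > 0, so H is positive definite everywhere: convex.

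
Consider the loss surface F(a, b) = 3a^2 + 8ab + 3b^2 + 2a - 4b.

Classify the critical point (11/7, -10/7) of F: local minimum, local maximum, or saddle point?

saddle point

The Hessian of F is constant: H = [[6, 8], [8, 6]].
det(H) = 6·6 − 8² = -28.
Since det(H) < 0, H is indefinite and the critical point is a saddle point.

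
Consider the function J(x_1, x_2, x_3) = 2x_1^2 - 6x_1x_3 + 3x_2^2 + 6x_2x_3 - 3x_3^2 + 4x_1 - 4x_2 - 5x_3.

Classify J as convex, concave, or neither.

J is quadratic, so its Hessian is the constant matrix H = [[4, 0, -6], [0, 6, 6], [-6, 6, -6]].
Leading principal minors: 4, 24, -504.
Neither pattern holds ⇒ H is indefinite ⇒ neither convex nor concave.

neither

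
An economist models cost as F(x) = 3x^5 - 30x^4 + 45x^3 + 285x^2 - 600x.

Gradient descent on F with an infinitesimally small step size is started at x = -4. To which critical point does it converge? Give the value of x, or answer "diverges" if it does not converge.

diverges

F'(x) = 15(x - 5)(x - 4)(x - 1)(x + 2), so F'(-4) = 10800.
Gradient descent moves in the -F' direction, i.e. x is decreasing.
There is no critical point below x=-4, and F' keeps the same sign, so the iterate runs off to −∞.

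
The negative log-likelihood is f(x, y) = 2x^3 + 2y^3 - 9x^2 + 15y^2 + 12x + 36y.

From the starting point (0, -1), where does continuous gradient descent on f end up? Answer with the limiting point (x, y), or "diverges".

diverges

f is separable, so gradient descent decouples: x follows -∂f/∂x, y follows -∂f/∂y.
∂f/∂x = 6(x - 2)(x - 1); at x=0 this is 12, so x decreases.
∂f/∂y = 6(y + 2)(y + 3); at y=-1 this is 12, so y decreases.
The x-coordinate has no critical point in that direction and runs off to infinity.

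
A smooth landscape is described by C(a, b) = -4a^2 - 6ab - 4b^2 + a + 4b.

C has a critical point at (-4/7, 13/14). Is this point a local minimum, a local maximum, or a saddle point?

The Hessian of C is constant: H = [[-8, -6], [-6, -8]].
det(H) = (-8)·(-8) − (-6)² = 28.
det(H) > 0 and tr(H) = -16 < 0, so H is negative definite and the point is a local maximum.

local maximum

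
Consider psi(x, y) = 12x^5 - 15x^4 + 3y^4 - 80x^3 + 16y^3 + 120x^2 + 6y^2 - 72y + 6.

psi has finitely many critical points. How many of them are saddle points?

psi separates as a function of x plus a function of y, so ∇psi=0 decouples.
∂psi/∂x = 60x(x - 2)(x - 1)(x + 2) = 0 at x ∈ {-2, 0, 1, 2}; ∂psi/∂y = 12(y - 1)(y + 2)(y + 3) = 0 at y ∈ {-3, -2, 1}.
The Hessian is diagonal: diag(psi_xx, psi_yy). Second derivatives: psi_xx(-2)=-1440, psi_xx(0)=240, psi_xx(1)=-180, psi_xx(2)=480; psi_yy(-3)=48, psi_yy(-2)=-36, psi_yy(1)=144.
Saddle points occur where the two diagonal entries have opposite signs: (-2, -3), (-2, 1), (0, -2), (1, -3), (1, 1), (2, -2). Count: 6.

6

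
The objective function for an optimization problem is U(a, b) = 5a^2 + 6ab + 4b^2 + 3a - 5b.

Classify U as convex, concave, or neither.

U is quadratic, so its Hessian is the constant matrix H = [[10, 6], [6, 8]].
det(H) = 44, tr(H) = 18.
det(H) > 0 and tr(H) > 0, so H is positive definite everywhere: convex.

convex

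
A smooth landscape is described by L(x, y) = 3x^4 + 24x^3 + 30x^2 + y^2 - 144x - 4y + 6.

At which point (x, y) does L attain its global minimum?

(1, 2)

L(x,y) separates as P(x) + Q(y) + 6, so its minimum is min P + min Q + 6.
P'(x) = 12(x - 1)(x + 3)(x + 4) vanishes at x ∈ {-4, -3, 1}; Q'(y) = 2y - 4 vanishes at y ∈ {2}.
Local minima of P (where P''>0): P(-4)=288, P(1)=-87. Local minima of Q: Q(2)=-4.
So the global minimum of L is P(1) + Q(2) + 6 = -87 − 4 + 6 = -85, attained at (1, 2).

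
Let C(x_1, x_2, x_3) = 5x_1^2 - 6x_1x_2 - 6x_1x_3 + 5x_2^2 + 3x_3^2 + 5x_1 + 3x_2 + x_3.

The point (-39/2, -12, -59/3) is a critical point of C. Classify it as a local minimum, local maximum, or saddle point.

The Hessian is constant: H = [[10, -6, -6], [-6, 10, 0], [-6, 0, 6]].
Leading principal minors: Δ₁ = 10, Δ₂ = 64, Δ₃ = 24.
All leading minors are positive, so H is positive definite: a local minimum.

local minimum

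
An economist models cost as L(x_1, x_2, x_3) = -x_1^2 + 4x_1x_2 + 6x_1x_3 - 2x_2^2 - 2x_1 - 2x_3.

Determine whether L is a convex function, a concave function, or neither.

neither

L is quadratic, so its Hessian is the constant matrix H = [[-2, 4, 6], [4, -4, 0], [6, 0, 0]].
Leading principal minors: -2, -8, 144.
Neither pattern holds ⇒ H is indefinite ⇒ neither convex nor concave.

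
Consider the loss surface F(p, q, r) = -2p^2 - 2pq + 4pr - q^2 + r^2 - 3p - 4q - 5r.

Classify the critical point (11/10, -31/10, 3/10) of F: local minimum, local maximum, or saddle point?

The Hessian is constant: H = [[-4, -2, 4], [-2, -2, 0], [4, 0, 2]].
Leading principal minors: Δ₁ = -4, Δ₂ = 4, Δ₃ = 40.
The minors fit neither the all-positive nor the alternating-sign pattern, so H is indefinite: a saddle point.

saddle point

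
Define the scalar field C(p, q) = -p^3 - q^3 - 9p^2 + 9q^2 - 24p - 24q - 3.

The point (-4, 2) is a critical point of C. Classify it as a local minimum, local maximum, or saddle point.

The mixed partial ∂²C/∂p∂q is 0, so the Hessian at any point is diag(C_pp, C_qq) = diag(-6(p + 3), 6(-q + 3)).
At (-4, 2): H = diag(6, 6).
Both eigenvalues are positive, so H is positive definite: a local minimum.

local minimum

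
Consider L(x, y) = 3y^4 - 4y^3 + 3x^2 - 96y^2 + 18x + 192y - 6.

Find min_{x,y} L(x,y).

L(x,y) separates as P(x) + Q(y) − 6, so its minimum is min P + min Q − 6.
P'(x) = 6x + 18 vanishes at x ∈ {-3}; Q'(y) = 12(y - 4)(y - 1)(y + 4) vanishes at y ∈ {-4, 1, 4}.
Local minima of P (where P''>0): P(-3)=-27. Local minima of Q: Q(-4)=-1280, Q(4)=-256.
So the global minimum of L is P(-3) + Q(-4) − 6 = -27 − 1280 − 6 = -1313, attained at (-3, -4).

-1313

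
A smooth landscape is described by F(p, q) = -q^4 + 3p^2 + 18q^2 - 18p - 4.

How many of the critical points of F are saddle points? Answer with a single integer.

2

F separates as a function of p plus a function of q, so ∇F=0 decouples.
∂F/∂p = 6(p - 3) = 0 at p ∈ {3}; ∂F/∂q = -4q(q - 3)(q + 3) = 0 at q ∈ {-3, 0, 3}.
The Hessian is diagonal: diag(F_pp, F_qq). Second derivatives: F_pp(3)=6; F_qq(-3)=-72, F_qq(0)=36, F_qq(3)=-72.
Saddle points occur where the two diagonal entries have opposite signs: (3, -3), (3, 3). Count: 2.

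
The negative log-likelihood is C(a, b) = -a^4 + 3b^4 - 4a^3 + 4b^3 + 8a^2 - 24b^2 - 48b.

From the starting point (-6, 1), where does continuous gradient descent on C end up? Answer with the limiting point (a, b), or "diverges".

diverges

C is separable, so gradient descent decouples: a follows -∂C/∂a, b follows -∂C/∂b.
∂C/∂a = -4a(a - 1)(a + 4); at a=-6 this is 336, so a decreases.
∂C/∂b = 12(b - 2)(b + 1)(b + 2); at b=1 this is -72, so b increases.
The a-coordinate has no critical point in that direction and runs off to infinity.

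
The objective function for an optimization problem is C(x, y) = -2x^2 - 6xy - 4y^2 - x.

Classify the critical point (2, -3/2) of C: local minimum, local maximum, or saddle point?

saddle point

The Hessian of C is constant: H = [[-4, -6], [-6, -8]].
det(H) = (-4)·(-8) − (-6)² = -4.
Since det(H) < 0, H is indefinite and the critical point is a saddle point.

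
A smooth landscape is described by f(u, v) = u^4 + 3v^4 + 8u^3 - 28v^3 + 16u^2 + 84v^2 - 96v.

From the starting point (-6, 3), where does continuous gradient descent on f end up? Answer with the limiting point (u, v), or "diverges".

f is separable, so gradient descent decouples: u follows -∂f/∂u, v follows -∂f/∂v.
∂f/∂u = 4u(u + 2)(u + 4); at u=-6 this is -192, so u increases.
∂f/∂v = 12(v - 4)(v - 2)(v - 1); at v=3 this is -24, so v increases.
u converges to its nearest critical value -4 (a local min of the u-part); v converges to 4. The iterate converges to (-4, 4).

(-4, 4)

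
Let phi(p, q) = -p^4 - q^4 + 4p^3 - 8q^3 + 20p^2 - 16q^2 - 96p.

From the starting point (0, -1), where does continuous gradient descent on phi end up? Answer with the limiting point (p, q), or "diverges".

phi is separable, so gradient descent decouples: p follows -∂phi/∂p, q follows -∂phi/∂q.
∂phi/∂p = -4(p - 4)(p - 2)(p + 3); at p=0 this is -96, so p increases.
∂phi/∂q = -4q(q + 2)(q + 4); at q=-1 this is 12, so q decreases.
p converges to its nearest critical value 2 (a local min of the p-part); q converges to -2. The iterate converges to (2, -2).

(2, -2)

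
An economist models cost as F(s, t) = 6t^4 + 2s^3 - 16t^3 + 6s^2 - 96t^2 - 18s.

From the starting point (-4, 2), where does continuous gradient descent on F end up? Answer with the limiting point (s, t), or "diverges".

F is separable, so gradient descent decouples: s follows -∂F/∂s, t follows -∂F/∂t.
∂F/∂s = 6(s - 1)(s + 3); at s=-4 this is 30, so s decreases.
∂F/∂t = 24t(t - 4)(t + 2); at t=2 this is -384, so t increases.
The s-coordinate has no critical point in that direction and runs off to infinity.

diverges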